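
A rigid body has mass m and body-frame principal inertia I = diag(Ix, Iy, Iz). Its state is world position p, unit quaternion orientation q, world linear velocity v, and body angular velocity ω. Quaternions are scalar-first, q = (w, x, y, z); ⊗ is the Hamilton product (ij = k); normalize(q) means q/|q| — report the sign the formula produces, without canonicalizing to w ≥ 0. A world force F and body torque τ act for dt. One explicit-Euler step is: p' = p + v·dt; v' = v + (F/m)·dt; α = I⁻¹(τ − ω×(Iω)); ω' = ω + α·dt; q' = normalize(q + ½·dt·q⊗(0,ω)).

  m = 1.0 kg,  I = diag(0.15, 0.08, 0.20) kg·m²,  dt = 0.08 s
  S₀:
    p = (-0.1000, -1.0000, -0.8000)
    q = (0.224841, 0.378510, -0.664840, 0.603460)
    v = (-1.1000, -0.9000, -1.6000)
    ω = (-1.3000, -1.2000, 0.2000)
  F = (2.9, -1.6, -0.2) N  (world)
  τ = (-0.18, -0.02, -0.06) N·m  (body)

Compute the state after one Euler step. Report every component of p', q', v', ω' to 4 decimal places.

(τ − ω×Iω)/I = (-1.0080, -0.4125, 0.2460)
ω + α·dt = (-1.3806, -1.2330, 0.2197)
Hamilton product q⊗(0,ω) = (-0.4264370, 0.2988907, -1.1300092, -1.2735358)
updated quaternion q' = (0.2073, 0.3895, -0.7082, 0.5511)
a = (2.9000, -1.6000, -0.2000)
new position p' = (-0.1880, -1.0720, -0.9280)
v' = v + a·dt = (-0.8680, -1.0280, -1.6160)

p' = (-0.1880, -1.0720, -0.9280)
q' = (0.2073, 0.3895, -0.7082, 0.5511)
v' = (-0.8680, -1.0280, -1.6160)
ω' = (-1.3806, -1.2330, 0.2197)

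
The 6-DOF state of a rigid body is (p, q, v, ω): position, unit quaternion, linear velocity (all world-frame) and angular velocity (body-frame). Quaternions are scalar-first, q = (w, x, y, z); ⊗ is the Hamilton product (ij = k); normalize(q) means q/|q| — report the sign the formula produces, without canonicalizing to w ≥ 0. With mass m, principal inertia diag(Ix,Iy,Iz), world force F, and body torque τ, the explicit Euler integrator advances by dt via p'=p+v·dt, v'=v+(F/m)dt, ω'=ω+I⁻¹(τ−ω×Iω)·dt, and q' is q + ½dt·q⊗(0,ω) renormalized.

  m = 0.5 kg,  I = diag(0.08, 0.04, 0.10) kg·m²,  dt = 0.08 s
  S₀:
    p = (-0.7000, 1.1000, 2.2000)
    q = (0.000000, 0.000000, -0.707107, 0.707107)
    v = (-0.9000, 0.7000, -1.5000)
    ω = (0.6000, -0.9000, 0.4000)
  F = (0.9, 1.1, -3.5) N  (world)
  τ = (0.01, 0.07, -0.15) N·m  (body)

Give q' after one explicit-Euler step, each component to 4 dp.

q' = (-0.0367, 0.0141, -0.6894, 0.7233)

2q̇ = q⊗(0,ω) = (-0.9192391, 0.3535535, 0.4242642, 0.4242642)
updated quaternion q' = (-0.0367, 0.0141, -0.6894, 0.7233)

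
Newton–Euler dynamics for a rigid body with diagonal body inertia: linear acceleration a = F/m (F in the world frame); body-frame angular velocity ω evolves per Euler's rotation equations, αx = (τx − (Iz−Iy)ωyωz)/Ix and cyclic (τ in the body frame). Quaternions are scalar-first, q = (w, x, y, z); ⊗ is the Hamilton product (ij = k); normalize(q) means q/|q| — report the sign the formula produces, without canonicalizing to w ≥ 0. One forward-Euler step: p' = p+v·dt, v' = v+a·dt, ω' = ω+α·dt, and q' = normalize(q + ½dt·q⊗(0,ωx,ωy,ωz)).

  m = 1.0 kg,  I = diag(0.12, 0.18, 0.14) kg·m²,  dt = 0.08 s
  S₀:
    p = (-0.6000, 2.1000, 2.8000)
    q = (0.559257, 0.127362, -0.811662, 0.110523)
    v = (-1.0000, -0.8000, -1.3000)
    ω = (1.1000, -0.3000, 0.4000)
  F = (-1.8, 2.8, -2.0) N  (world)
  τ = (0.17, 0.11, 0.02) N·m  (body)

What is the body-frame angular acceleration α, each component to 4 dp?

α = (1.3767, 0.6600, 0.2843)

precession coupling ω×(Iω) = (0.0048, -0.0088, -0.0198)
α = I⁻¹(τ − ω×Iω) = (1.3767, 0.6600, 0.2843)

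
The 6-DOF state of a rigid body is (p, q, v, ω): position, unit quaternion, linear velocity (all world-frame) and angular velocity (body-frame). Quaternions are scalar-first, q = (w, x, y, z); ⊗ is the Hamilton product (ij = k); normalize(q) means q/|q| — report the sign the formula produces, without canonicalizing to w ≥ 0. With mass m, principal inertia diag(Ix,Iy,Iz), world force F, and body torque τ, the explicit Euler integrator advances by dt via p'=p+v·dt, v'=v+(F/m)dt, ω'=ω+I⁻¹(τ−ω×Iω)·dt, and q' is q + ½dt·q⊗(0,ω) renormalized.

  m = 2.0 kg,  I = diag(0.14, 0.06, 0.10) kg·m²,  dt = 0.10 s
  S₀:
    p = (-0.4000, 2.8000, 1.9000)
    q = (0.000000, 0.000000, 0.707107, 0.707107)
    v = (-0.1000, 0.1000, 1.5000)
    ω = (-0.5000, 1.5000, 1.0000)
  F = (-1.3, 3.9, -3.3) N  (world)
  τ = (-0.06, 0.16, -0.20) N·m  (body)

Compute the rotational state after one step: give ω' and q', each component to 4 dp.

ω×(Iω) gyroscopic = (0.0600, -0.0200, 0.0600)
angular accel α = (-0.8571, 3.0000, -2.6000)
ω' = ω + α·dt = (-0.5857, 1.8000, 0.7400)
2q̇ = q⊗(0,ω) = (-1.7677675, -0.3535535, -0.3535535, 0.3535535)
q + ½dt·q⊗(0,ω), renormalized = (-0.0880, -0.0176, 0.6864, 0.7216)

ω' = (-0.5857, 1.8000, 0.7400)
q' = (-0.0880, -0.0176, 0.6864, 0.7216)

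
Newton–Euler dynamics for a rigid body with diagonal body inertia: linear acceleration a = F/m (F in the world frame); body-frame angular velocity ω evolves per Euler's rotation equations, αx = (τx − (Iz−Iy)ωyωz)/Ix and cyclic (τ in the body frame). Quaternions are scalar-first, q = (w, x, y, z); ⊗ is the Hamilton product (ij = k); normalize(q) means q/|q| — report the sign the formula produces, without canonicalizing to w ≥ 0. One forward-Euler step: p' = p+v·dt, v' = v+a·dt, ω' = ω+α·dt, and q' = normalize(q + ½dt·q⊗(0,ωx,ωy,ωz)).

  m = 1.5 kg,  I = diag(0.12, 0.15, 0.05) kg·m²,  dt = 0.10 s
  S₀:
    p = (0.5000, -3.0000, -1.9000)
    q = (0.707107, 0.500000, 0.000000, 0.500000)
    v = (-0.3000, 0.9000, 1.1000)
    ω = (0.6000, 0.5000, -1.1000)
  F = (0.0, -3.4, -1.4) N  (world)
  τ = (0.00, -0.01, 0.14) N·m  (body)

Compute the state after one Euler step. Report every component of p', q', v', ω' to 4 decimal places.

p' = (0.4700, -2.9100, -1.7900)
q' = (0.7180, 0.5076, 0.0600, 0.4725)
v' = (-0.3000, 0.6733, 1.0067)
ω' = (0.5542, 0.5241, -0.8380)

ω×(Iω) gyroscopic = (0.0550, -0.0462, 0.0090)
angular accel α = (-0.4583, 0.2413, 2.6200)
ω + α·dt = (0.5542, 0.5241, -0.8380)
2q̇ = q⊗(0,ω) = (0.2500000, 0.1742642, 1.2035535, -0.5278177)
updated quaternion q' = (0.7180, 0.5076, 0.0600, 0.4725)
a = F/m = (0.0000, -2.2667, -0.9333)
p' = p + v·dt = (0.4700, -2.9100, -1.7900)
v' = v + a·dt = (-0.3000, 0.6733, 1.0067)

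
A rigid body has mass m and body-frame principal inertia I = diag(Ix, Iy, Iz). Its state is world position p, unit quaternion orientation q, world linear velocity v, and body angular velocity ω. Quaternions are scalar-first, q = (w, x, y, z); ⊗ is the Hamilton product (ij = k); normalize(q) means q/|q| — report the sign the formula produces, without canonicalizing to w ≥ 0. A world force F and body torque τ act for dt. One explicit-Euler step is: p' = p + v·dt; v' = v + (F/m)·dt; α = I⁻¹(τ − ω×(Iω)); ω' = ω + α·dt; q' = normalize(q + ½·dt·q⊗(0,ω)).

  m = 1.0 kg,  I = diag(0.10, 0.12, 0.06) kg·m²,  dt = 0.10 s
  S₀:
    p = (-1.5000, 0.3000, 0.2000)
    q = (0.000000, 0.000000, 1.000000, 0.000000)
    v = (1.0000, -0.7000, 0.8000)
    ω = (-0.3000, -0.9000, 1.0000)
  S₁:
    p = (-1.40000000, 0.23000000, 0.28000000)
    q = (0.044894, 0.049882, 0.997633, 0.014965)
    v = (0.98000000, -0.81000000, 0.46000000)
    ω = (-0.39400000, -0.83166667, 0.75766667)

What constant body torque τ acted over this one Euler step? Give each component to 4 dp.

τ = (-0.0400, 0.0700, -0.1400)

Δω = ω₁−ω₀ = (-0.09400000, 0.06833333, -0.24233333)
applied torque τ = (-0.0400, 0.0700, -0.1400)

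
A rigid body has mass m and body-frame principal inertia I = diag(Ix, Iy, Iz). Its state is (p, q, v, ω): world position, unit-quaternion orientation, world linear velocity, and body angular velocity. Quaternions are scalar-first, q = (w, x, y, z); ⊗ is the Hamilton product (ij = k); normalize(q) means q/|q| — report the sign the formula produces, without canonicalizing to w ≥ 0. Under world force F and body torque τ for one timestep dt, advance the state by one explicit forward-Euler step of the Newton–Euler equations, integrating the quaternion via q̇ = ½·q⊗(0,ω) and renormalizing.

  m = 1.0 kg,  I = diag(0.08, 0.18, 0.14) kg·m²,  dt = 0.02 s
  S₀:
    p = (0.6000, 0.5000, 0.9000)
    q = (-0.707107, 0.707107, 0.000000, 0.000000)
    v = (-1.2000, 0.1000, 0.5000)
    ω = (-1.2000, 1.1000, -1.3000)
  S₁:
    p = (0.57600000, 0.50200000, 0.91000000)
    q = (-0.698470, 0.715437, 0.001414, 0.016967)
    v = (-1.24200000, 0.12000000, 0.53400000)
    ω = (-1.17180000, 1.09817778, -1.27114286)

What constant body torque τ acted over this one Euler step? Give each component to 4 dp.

τ = (0.1700, -0.1100, 0.0700)

rate change Δω = (0.02820000, -0.00182222, 0.02885714)
gyro term ω₀×Iω₀ = (0.0572, -0.0936, -0.1320)
τ = I·(Δω/dt) + ω₀×(Iω₀) = (0.1700, -0.1100, 0.0700)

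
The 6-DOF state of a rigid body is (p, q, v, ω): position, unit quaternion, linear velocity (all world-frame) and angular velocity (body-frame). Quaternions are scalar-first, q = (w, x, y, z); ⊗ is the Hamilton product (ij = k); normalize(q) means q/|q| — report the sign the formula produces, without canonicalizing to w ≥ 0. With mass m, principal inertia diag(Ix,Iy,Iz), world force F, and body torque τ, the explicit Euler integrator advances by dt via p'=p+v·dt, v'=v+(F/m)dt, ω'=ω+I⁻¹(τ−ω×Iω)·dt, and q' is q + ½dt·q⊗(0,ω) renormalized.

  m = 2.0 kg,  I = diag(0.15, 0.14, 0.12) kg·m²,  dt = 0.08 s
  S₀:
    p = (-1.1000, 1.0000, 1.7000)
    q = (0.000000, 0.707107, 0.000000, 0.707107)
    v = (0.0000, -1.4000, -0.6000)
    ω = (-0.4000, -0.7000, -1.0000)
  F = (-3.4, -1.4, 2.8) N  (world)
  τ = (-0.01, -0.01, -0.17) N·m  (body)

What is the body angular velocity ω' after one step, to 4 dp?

ω' = (-0.3979, -0.7126, -1.1115)

precession coupling ω×(Iω) = (-0.0140, 0.0120, -0.0028)
angular accel α = (0.0267, -0.1571, -1.3933)
ω' = ω + α·dt = (-0.3979, -0.7126, -1.1115)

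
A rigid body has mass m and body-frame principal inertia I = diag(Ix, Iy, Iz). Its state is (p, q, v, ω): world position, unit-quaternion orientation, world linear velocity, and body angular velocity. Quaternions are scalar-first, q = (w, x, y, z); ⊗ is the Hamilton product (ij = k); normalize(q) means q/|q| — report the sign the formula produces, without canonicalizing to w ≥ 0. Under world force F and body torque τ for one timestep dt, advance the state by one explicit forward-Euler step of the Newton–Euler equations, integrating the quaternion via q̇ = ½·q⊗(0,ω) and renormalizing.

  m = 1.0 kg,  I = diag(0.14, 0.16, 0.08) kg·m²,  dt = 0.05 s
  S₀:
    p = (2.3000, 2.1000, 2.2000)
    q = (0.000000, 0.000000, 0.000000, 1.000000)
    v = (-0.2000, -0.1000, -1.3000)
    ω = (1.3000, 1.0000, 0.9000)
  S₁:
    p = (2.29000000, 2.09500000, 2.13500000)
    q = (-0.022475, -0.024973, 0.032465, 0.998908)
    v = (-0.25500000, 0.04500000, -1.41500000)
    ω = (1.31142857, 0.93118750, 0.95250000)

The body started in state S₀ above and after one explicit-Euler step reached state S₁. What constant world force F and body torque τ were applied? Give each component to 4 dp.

ω₁ − ω₀ = (0.01142857, -0.06881250, 0.05250000)
ω₀×(Iω₀) = (-0.0720, 0.0702, 0.0260)
I·α + gyro = (-0.0400, -0.1500, 0.1100)
v₁ − v₀ = (-0.05500000, 0.14500000, -0.11500000)
F = m·Δv/dt = (-1.1000, 2.9000, -2.3000)

F = (-1.1000, 2.9000, -2.3000)
τ = (-0.0400, -0.1500, 0.1100)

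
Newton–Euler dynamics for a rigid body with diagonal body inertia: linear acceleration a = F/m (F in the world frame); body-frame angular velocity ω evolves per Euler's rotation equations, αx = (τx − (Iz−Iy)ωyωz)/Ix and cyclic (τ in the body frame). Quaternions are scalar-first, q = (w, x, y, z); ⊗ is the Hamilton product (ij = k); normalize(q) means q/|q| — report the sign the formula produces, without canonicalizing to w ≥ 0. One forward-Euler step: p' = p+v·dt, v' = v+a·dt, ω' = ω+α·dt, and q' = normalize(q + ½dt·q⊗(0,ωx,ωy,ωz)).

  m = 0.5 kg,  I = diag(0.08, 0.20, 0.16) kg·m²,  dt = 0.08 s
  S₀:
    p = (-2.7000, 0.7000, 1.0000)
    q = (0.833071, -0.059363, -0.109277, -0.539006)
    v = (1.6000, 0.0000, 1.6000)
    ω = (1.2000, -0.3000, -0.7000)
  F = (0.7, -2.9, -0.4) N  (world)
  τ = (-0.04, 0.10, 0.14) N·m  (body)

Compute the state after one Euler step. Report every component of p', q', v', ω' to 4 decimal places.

(τ − ω×Iω)/I = (-0.3950, 0.1640, 1.1450)
ω' = ω + α·dt = (1.1684, -0.2869, -0.6084)
Hamilton product q⊗(0,ω) = (-0.3388517, 0.9144773, -0.9382826, -0.4342084)
q + ½dt·q⊗(0,ω), renormalized = (0.8182, -0.0227, -0.1466, -0.5555)
p + v·dt = (-2.5720, 0.7000, 1.1280)
v + (F/m)dt = (1.7120, -0.4640, 1.5360)

p' = (-2.5720, 0.7000, 1.1280)
q' = (0.8182, -0.0227, -0.1466, -0.5555)
v' = (1.7120, -0.4640, 1.5360)
ω' = (1.1684, -0.2869, -0.6084)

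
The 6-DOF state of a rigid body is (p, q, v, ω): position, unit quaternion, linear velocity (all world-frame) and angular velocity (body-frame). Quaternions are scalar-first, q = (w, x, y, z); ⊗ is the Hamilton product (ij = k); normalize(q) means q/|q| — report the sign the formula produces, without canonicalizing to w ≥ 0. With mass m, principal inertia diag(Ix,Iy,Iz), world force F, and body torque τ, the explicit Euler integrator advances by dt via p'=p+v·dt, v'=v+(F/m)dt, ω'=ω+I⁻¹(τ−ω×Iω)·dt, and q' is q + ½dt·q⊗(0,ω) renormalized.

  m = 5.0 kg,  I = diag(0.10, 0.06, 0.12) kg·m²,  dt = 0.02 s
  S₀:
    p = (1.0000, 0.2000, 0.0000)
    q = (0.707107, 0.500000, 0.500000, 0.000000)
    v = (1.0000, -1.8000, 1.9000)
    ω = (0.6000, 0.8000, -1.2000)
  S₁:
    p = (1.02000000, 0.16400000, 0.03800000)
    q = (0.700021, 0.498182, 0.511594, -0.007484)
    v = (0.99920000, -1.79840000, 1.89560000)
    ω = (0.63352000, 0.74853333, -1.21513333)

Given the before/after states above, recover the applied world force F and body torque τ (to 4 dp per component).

rate change Δω = (0.03352000, -0.05146667, -0.01513333)
I·α + gyro = (0.1100, -0.1400, -0.1100)
Δv = v₁−v₀ = (-0.00080000, 0.00160000, -0.00440000)
F = m·Δv/dt = (-0.2000, 0.4000, -1.1000)

F = (-0.2000, 0.4000, -1.1000)
τ = (0.1100, -0.1400, -0.1100)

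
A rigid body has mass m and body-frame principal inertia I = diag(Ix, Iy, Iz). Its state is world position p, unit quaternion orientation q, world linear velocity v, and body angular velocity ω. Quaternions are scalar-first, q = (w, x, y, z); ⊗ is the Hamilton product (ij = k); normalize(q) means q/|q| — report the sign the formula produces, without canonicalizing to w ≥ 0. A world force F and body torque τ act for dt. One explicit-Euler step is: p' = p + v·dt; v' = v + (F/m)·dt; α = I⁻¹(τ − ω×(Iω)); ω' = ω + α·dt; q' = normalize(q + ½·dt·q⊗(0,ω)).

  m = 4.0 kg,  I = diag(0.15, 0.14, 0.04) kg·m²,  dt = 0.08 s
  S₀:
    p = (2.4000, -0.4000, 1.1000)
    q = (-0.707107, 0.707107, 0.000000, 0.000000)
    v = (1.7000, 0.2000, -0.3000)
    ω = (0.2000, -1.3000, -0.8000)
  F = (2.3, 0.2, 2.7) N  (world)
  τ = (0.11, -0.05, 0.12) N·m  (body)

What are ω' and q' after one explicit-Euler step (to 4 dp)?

ω' = (0.3141, -1.3185, -0.5652)
q' = (-0.7114, 0.7001, 0.0593, -0.0141)

(τ − ω×Iω)/I = (1.4267, -0.2314, 2.9350)
ω' = ω + α·dt = (0.3141, -1.3185, -0.5652)
q⊗(0,ω) = (-0.1414214, -0.1414214, 1.4849247, -0.3535535)
q' = normalize(q + ½dt·q⊗(0,ω)) = (-0.7114, 0.7001, 0.0593, -0.0141)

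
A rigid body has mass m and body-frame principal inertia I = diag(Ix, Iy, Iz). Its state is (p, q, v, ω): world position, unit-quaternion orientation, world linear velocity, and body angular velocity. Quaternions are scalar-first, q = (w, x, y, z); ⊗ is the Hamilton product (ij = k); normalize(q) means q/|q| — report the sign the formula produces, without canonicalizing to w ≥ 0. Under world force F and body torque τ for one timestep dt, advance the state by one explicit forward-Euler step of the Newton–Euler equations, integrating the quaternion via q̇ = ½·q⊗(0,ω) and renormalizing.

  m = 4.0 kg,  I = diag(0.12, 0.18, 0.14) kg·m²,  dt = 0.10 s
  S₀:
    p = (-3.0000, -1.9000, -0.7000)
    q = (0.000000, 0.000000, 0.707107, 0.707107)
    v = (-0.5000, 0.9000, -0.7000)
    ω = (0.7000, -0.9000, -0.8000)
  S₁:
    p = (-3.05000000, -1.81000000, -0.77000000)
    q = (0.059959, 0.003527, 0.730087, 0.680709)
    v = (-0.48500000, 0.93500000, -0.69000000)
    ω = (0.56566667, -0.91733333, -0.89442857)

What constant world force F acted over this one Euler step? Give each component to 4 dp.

velocity change Δv = (0.01500000, 0.03500000, 0.01000000)
m·(v₁−v₀)/dt = (0.6000, 1.4000, 0.4000)

F = (0.6000, 1.4000, 0.4000)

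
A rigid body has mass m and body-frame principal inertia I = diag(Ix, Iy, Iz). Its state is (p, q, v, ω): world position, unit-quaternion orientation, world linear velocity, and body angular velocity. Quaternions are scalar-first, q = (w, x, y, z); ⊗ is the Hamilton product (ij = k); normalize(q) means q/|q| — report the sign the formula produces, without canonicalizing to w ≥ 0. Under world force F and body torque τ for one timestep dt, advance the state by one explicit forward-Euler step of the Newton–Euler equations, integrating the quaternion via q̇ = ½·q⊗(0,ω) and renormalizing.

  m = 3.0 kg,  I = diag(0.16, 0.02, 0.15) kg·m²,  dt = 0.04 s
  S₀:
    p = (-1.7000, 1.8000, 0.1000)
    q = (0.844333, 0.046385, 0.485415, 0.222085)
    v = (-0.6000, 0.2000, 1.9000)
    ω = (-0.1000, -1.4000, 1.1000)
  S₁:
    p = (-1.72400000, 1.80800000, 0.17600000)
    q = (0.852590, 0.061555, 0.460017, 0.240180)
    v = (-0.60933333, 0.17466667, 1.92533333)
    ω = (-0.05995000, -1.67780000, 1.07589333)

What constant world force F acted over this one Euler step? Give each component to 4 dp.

F = (-0.7000, -1.9000, 1.9000)

velocity change Δv = (-0.00933333, -0.02533333, 0.02533333)
F = m·Δv/dt = (-0.7000, -1.9000, 1.9000)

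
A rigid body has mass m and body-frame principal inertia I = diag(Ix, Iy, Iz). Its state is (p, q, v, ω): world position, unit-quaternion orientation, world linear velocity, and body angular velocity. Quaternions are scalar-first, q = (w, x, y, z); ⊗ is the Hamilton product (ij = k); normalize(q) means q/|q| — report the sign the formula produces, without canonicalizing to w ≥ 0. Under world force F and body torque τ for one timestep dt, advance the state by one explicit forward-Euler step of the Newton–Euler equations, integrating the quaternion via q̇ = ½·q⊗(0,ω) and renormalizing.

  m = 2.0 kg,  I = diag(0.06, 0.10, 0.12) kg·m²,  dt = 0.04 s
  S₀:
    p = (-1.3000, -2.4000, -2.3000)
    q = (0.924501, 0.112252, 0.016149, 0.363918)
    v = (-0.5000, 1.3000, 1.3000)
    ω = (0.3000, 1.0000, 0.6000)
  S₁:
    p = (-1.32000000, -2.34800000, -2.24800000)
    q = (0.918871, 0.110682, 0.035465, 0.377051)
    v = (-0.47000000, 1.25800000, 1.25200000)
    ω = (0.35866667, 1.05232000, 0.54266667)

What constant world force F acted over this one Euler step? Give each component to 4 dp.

v₁ − v₀ = (0.03000000, -0.04200000, -0.04800000)
F = m·Δv/dt = (1.5000, -2.1000, -2.4000)

F = (1.5000, -2.1000, -2.4000)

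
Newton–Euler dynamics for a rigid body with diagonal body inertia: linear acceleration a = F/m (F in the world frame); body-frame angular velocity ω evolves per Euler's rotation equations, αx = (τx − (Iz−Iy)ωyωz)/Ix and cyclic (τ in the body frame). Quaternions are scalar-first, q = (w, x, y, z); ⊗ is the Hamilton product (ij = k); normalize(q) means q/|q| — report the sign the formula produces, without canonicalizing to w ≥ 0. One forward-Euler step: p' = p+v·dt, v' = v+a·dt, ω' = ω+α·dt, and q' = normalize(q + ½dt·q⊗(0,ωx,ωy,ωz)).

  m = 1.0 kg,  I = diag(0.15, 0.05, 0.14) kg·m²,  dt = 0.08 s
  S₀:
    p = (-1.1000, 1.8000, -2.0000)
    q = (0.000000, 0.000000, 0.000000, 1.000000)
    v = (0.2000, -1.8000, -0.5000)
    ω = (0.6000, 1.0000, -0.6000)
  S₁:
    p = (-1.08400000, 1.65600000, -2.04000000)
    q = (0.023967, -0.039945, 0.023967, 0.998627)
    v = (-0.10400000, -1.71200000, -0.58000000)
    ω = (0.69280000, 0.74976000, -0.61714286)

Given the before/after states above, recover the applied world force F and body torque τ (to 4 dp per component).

F = (-3.8000, 1.1000, -1.0000)
τ = (0.1200, -0.1600, -0.0900)

rate change Δω = (0.09280000, -0.25024000, -0.01714286)
gyro term ω₀×Iω₀ = (-0.0540, -0.0036, -0.0600)
applied torque τ = (0.1200, -0.1600, -0.0900)
v₁ − v₀ = (-0.30400000, 0.08800000, -0.08000000)
F = m·Δv/dt = (-3.8000, 1.1000, -1.0000)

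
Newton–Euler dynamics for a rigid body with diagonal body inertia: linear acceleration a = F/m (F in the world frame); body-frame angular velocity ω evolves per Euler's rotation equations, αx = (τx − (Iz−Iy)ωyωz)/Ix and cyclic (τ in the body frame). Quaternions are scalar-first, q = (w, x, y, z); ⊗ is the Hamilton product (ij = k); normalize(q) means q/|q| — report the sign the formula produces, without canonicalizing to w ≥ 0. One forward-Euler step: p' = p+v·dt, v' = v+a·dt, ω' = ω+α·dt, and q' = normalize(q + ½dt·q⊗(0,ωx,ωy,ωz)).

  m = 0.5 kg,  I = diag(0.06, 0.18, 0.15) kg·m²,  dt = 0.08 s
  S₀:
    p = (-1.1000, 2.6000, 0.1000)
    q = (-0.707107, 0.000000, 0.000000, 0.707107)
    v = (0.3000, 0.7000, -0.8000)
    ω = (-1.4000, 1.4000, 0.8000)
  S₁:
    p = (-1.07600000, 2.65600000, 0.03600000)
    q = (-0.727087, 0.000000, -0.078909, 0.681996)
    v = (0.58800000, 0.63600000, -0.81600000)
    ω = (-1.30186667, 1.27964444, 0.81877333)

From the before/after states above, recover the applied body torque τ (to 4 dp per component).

τ = (0.0400, -0.1700, -0.2000)

rate change Δω = (0.09813333, -0.12035556, 0.01877333)
gyro term ω₀×Iω₀ = (-0.0336, 0.1008, -0.2352)
applied torque τ = (0.0400, -0.1700, -0.2000)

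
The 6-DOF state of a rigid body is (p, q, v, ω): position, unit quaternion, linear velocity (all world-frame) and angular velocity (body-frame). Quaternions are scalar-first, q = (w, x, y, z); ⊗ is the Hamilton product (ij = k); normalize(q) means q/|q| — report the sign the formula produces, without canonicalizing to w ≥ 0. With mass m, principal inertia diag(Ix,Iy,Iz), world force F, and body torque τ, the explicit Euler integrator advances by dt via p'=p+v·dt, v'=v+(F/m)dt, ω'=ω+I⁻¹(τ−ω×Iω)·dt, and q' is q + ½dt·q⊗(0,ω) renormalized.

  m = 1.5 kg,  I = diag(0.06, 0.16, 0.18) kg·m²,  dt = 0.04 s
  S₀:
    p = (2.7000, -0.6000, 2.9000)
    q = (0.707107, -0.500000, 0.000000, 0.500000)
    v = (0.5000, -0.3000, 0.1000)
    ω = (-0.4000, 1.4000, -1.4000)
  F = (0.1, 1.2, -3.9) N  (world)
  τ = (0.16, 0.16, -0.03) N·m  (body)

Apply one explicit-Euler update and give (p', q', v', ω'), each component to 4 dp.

a = F/m = (0.0667, 0.8000, -2.6000)
p + v·dt = (2.7200, -0.6120, 2.9040)
new velocity v' = (0.5027, -0.2680, -0.0040)
(τ − ω×Iω)/I = (3.3200, 1.4200, 0.1444)
ω' = ω + α·dt = (-0.2672, 1.4568, -1.3942)
q⊗(0,ω) = (0.5000000, -0.9828428, 0.0899498, -1.6899498)
q' = normalize(q + ½dt·q⊗(0,ω)) = (0.7165, -0.5192, 0.0018, 0.4658)

p' = (2.7200, -0.6120, 2.9040)
q' = (0.7165, -0.5192, 0.0018, 0.4658)
v' = (0.5027, -0.2680, -0.0040)
ω' = (-0.2672, 1.4568, -1.3942)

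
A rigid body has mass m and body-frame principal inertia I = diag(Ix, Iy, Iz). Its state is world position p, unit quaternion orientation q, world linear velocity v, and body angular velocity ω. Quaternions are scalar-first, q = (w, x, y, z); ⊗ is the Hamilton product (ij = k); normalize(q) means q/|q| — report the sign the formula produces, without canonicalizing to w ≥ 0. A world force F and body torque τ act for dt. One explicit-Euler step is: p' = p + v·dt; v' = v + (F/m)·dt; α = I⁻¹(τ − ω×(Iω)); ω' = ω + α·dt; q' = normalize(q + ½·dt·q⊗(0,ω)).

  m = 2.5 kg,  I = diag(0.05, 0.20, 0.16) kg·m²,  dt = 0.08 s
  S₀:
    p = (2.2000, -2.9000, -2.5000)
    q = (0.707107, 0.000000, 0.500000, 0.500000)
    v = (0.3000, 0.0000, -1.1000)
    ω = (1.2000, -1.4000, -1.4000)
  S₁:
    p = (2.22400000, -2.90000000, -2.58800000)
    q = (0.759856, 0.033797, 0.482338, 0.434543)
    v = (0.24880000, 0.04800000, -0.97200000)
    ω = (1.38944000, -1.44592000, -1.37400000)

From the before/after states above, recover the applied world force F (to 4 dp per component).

F = (-1.6000, 1.5000, 4.0000)

v₁ − v₀ = (-0.05120000, 0.04800000, 0.12800000)
F = m·Δv/dt = (-1.6000, 1.5000, 4.0000)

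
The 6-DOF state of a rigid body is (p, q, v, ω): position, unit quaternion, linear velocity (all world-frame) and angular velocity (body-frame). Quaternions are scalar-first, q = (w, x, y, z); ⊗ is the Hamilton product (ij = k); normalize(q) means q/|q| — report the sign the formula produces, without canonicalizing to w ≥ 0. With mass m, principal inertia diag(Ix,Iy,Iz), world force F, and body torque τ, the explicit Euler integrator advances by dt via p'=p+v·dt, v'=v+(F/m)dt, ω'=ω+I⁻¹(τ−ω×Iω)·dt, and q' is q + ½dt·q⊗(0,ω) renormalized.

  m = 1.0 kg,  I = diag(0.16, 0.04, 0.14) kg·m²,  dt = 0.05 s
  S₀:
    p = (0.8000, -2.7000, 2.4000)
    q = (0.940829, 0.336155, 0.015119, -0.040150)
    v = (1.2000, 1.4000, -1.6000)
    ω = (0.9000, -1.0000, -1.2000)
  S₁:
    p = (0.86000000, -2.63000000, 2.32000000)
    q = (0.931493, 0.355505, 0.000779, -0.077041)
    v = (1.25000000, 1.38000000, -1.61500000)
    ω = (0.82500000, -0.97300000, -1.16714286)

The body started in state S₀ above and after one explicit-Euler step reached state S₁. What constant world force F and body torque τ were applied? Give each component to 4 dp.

F = (1.0000, -0.4000, -0.3000)
τ = (-0.1200, 0.0000, 0.2000)

Δv = v₁−v₀ = (0.05000000, -0.02000000, -0.01500000)
F = m·Δv/dt = (1.0000, -0.4000, -0.3000)
Δω = ω₁−ω₀ = (-0.07500000, 0.02700000, 0.03285714)
ω₀×(Iω₀) = (0.1200, -0.0216, 0.1080)
applied torque τ = (-0.1200, 0.0000, 0.2000)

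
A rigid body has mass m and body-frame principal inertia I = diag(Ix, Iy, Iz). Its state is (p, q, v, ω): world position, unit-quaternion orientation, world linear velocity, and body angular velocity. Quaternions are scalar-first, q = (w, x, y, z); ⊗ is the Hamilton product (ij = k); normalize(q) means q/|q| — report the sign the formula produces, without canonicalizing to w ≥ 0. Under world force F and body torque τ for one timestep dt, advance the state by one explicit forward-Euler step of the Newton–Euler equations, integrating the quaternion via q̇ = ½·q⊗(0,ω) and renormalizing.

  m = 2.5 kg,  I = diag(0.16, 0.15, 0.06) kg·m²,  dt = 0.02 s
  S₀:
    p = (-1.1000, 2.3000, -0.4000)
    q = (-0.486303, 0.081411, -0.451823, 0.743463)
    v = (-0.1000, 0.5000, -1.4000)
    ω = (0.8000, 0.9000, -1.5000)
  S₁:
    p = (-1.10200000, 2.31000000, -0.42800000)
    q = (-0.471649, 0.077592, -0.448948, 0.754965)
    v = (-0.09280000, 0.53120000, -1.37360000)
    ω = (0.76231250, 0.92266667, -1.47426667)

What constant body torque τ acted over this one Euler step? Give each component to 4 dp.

τ = (-0.1800, 0.0500, 0.0700)

Δω = ω₁−ω₀ = (-0.03768750, 0.02266667, 0.02573333)
τ = I·(Δω/dt) + ω₀×(Iω₀) = (-0.1800, 0.0500, 0.0700)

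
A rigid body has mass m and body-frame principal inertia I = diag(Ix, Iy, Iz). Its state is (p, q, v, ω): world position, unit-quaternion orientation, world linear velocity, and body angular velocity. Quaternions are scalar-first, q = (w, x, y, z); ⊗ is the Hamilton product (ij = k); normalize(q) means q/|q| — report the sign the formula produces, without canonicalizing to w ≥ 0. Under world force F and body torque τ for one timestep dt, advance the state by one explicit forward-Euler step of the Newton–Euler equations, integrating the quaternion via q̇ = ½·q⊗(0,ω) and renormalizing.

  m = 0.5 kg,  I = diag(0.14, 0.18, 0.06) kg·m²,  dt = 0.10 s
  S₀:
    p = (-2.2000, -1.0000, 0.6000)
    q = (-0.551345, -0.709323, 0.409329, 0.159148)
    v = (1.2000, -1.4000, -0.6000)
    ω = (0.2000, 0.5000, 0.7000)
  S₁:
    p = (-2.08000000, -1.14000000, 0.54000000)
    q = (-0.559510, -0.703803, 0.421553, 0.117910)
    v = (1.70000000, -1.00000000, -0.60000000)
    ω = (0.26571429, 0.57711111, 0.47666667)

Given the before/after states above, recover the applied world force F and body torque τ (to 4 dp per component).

rate change Δω = (0.06571429, 0.07711111, -0.22333333)
ω₀×(Iω₀) = (-0.0420, 0.0112, 0.0040)
τ = I·(Δω/dt) + ω₀×(Iω₀) = (0.0500, 0.1500, -0.1300)
v₁ − v₀ = (0.50000000, 0.40000000, 0.00000000)
applied force F = (2.5000, 2.0000, 0.0000)

F = (2.5000, 2.0000, 0.0000)
τ = (0.0500, 0.1500, -0.1300)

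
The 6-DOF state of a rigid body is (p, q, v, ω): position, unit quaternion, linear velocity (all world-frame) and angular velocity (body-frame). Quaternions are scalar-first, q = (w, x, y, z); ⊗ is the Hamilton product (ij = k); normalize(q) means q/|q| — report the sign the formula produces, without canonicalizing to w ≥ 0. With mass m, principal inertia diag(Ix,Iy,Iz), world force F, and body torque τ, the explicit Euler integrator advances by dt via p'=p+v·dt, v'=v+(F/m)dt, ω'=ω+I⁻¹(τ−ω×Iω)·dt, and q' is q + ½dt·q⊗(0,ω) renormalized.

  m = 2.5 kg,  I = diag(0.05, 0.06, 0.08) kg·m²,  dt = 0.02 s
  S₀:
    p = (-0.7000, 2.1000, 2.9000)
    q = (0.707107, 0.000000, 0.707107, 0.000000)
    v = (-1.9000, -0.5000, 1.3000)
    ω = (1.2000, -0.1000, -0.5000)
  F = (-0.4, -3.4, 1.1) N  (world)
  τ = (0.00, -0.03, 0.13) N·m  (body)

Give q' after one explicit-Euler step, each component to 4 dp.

q' = (0.7078, 0.0049, 0.7063, -0.0120)

2q̇ = q⊗(0,ω) = (0.0707107, 0.4949749, -0.0707107, -1.2020819)
updated quaternion q' = (0.7078, 0.0049, 0.7063, -0.0120)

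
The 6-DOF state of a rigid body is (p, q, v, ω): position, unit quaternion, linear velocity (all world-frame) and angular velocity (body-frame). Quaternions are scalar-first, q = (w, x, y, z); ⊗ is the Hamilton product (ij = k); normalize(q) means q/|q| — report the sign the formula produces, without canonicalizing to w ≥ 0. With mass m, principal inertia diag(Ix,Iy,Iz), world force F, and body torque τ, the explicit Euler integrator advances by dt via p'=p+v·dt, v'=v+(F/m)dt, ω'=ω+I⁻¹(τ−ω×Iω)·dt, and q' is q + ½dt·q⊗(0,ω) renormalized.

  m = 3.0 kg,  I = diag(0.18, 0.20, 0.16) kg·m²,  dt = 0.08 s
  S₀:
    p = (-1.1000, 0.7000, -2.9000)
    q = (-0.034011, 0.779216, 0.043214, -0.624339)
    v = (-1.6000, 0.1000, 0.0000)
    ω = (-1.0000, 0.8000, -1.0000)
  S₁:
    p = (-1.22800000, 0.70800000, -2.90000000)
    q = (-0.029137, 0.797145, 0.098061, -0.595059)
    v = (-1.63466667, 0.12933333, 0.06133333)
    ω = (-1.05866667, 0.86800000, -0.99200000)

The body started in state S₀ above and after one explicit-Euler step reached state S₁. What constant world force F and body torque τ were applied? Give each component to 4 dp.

F = (-1.3000, 1.1000, 2.3000)
τ = (-0.1000, 0.1900, 0.0000)

velocity change Δv = (-0.03466667, 0.02933333, 0.06133333)
applied force F = (-1.3000, 1.1000, 2.3000)
ω₁ − ω₀ = (-0.05866667, 0.06800000, 0.00800000)
precession coupling = (0.0320, 0.0200, -0.0160)
I·α + gyro = (-0.1000, 0.1900, 0.0000)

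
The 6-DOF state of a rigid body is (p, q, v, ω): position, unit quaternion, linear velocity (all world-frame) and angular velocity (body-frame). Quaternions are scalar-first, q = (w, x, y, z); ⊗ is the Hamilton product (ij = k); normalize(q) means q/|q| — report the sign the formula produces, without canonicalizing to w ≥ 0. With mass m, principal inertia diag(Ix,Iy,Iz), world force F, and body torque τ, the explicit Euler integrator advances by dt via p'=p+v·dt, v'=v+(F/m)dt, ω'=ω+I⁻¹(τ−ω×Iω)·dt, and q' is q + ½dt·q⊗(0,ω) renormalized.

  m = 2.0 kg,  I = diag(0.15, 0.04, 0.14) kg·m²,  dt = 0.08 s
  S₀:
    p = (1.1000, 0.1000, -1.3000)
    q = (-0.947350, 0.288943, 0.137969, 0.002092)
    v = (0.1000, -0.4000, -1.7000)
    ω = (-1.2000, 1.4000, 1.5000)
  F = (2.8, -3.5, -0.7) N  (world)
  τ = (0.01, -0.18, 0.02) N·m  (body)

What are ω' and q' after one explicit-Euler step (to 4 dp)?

ω' = (-1.3067, 1.0760, 1.4058)
q' = (-0.9371, 0.3410, 0.0672, -0.0318)

(τ − ω×Iω)/I = (-1.3333, -4.0500, -1.1771)
new body rate ω' = (-1.3067, 1.0760, 1.4058)
2q̇ = q⊗(0,ω) = (0.1504370, 1.3408447, -1.7622149, -0.8509420)
q + ½dt·q⊗(0,ω), renormalized = (-0.9371, 0.3410, 0.0672, -0.0318)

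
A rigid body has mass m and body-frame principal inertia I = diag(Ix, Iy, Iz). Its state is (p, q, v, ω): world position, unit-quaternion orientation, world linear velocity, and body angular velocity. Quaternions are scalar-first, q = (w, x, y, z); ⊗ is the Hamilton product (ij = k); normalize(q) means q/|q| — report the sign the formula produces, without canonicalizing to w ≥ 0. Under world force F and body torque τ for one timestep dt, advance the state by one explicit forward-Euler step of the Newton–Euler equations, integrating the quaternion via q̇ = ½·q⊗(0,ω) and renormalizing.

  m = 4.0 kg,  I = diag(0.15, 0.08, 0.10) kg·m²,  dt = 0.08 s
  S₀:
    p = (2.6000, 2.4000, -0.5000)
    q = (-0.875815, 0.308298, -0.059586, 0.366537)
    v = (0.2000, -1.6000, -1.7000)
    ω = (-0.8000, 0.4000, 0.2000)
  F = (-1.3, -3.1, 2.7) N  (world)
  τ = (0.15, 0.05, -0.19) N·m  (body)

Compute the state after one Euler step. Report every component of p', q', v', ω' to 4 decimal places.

p' = (2.6160, 2.2720, -0.6360)
q' = (-0.8673, 0.3298, -0.0877, 0.3623)
v' = (0.1740, -1.6620, -1.6460)
ω' = (-0.7209, 0.4580, 0.0301)

ω×(Iω) gyroscopic = (0.0016, -0.0080, 0.0224)
α = I⁻¹(τ − ω×Iω) = (0.9893, 0.7250, -2.1240)
new body rate ω' = (-0.7209, 0.4580, 0.0301)
2q̇ = q⊗(0,ω) = (0.1971654, 0.5421200, -0.7052152, -0.0995126)
updated quaternion q' = (-0.8673, 0.3298, -0.0877, 0.3623)
a = (-0.3250, -0.7750, 0.6750)
p' = p + v·dt = (2.6160, 2.2720, -0.6360)
v' = v + a·dt = (0.1740, -1.6620, -1.6460)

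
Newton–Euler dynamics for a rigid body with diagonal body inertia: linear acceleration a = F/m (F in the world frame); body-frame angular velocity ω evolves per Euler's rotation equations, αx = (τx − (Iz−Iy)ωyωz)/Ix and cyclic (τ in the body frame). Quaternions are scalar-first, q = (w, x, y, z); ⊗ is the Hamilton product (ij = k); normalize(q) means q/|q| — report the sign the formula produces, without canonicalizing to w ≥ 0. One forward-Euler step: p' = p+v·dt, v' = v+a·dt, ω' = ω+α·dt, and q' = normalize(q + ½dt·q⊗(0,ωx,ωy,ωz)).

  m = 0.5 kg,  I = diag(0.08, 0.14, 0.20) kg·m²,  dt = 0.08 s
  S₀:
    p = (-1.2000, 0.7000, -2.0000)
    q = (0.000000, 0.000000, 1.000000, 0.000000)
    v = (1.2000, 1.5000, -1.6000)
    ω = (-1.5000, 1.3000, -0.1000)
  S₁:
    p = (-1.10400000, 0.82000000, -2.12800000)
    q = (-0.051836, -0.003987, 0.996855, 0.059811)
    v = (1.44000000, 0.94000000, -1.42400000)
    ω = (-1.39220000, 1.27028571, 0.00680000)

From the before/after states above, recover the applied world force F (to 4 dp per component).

Δv = v₁−v₀ = (0.24000000, -0.56000000, 0.17600000)
applied force F = (1.5000, -3.5000, 1.1000)

F = (1.5000, -3.5000, 1.1000)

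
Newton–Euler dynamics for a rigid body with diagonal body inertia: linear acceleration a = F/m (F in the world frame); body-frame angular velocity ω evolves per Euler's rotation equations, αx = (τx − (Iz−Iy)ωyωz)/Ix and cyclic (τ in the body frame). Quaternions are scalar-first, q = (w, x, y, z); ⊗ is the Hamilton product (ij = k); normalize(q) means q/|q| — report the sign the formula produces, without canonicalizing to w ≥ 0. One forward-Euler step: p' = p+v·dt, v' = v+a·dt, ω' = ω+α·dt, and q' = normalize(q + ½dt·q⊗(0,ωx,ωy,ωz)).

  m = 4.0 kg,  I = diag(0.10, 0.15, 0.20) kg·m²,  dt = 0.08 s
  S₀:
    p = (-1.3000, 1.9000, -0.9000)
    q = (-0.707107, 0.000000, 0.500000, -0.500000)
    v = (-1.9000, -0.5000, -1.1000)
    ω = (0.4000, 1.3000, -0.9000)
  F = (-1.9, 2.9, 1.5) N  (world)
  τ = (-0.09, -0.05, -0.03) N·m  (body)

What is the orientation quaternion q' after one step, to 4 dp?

2q̇ = q⊗(0,ω) = (-1.1000000, -0.0828428, -1.1192391, 0.4363963)
q' = normalize(q + ½dt·q⊗(0,ω)) = (-0.7495, -0.0033, 0.4543, -0.4815)

q' = (-0.7495, -0.0033, 0.4543, -0.4815)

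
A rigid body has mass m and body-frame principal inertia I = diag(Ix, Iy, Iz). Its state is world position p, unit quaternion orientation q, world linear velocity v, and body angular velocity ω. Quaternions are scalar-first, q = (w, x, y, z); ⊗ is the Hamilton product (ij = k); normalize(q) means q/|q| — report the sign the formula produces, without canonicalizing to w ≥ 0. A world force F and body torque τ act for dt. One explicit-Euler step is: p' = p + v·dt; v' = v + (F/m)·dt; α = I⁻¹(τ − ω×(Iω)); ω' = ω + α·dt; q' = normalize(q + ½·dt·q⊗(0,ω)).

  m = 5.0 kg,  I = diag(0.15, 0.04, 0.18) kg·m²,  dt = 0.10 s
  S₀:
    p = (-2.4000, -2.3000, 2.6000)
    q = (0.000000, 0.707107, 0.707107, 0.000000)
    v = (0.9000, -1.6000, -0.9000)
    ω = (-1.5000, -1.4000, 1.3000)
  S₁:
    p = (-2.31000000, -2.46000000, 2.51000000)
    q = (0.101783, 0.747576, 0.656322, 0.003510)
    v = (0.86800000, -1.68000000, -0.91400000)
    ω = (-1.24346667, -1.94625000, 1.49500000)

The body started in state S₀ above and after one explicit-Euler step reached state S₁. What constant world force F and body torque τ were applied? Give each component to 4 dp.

F = (-1.6000, -4.0000, -0.7000)
τ = (0.1300, -0.1600, 0.1200)

velocity change Δv = (-0.03200000, -0.08000000, -0.01400000)
F = m·Δv/dt = (-1.6000, -4.0000, -0.7000)
Δω = ω₁−ω₀ = (0.25653333, -0.54625000, 0.19500000)
τ = I·(Δω/dt) + ω₀×(Iω₀) = (0.1300, -0.1600, 0.1200)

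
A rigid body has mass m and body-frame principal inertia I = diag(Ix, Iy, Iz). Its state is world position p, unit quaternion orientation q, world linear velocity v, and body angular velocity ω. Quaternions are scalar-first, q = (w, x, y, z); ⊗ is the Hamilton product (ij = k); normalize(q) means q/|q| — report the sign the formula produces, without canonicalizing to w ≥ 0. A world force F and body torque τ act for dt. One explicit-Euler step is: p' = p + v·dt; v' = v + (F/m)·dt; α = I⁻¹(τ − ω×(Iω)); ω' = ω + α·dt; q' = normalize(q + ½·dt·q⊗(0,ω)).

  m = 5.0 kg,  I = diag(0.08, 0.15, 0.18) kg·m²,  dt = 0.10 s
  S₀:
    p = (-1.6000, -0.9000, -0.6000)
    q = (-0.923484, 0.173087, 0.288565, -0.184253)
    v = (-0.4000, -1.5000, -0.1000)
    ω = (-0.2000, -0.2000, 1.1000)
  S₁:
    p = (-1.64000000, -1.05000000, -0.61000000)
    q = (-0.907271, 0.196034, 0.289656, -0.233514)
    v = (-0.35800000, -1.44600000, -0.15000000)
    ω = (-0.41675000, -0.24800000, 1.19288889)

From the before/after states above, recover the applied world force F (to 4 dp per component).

velocity change Δv = (0.04200000, 0.05400000, -0.05000000)
m·(v₁−v₀)/dt = (2.1000, 2.7000, -2.5000)

F = (2.1000, 2.7000, -2.5000)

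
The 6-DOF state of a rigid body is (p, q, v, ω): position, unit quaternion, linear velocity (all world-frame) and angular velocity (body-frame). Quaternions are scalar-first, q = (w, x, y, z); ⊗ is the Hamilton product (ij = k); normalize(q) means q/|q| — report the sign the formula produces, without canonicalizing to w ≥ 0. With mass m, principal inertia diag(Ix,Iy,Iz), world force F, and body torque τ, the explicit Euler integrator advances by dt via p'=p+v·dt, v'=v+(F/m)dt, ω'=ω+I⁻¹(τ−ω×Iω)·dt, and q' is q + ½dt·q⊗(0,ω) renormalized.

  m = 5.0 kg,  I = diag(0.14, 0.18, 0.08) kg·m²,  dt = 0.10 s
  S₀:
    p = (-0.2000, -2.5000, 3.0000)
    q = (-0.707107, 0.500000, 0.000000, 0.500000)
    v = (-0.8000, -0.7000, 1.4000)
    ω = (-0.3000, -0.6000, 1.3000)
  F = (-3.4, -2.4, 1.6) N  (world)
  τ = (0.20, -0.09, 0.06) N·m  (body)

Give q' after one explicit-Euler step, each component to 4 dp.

Hamilton product q⊗(0,ω) = (-0.5000000, 0.5121321, -0.3757358, -1.2192391)
q + ½dt·q⊗(0,ω), renormalized = (-0.7302, 0.5242, -0.0187, 0.4379)

q' = (-0.7302, 0.5242, -0.0187, 0.4379)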